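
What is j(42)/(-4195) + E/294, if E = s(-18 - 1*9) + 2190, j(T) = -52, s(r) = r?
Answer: 432813/58730 ≈ 7.3695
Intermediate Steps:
E = 2163 (E = (-18 - 1*9) + 2190 = (-18 - 9) + 2190 = -27 + 2190 = 2163)
j(42)/(-4195) + E/294 = -52/(-4195) + 2163/294 = -52*(-1/4195) + 2163*(1/294) = 52/4195 + 103/14 = 432813/58730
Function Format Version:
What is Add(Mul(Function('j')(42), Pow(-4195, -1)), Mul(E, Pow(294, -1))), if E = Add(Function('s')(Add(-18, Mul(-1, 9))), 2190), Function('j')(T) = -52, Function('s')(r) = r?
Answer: Rational(432813, 58730) ≈ 7.3695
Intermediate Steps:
E = 2163 (E = Add(Add(-18, Mul(-1, 9)), 2190) = Add(Add(-18, -9), 2190) = Add(-27, 2190) = 2163)
Add(Mul(Function('j')(42), Pow(-4195, -1)), Mul(E, Pow(294, -1))) = Add(Mul(-52, Pow(-4195, -1)), Mul(2163, Pow(294, -1))) = Add(Mul(-52, Rational(-1, 4195)), Mul(2163, Rational(1, 294))) = Add(Rational(52, 4195), Rational(103, 14)) = Rational(432813, 58730)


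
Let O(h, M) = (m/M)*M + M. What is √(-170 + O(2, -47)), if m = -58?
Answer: 5*I*√11 ≈ 16.583*I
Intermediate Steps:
O(h, M) = -58 + M (O(h, M) = (-58/M)*M + M = -58 + M)
√(-170 + O(2, -47)) = √(-170 + (-58 - 47)) = √(-170 - 105) = √(-275) = 5*I*√11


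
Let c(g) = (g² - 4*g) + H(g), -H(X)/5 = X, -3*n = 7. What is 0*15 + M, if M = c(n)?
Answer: 238/9 ≈ 26.444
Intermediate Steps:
n = -7/3 (n = -⅓*7 = -7/3 ≈ -2.3333)
H(X) = -5*X
c(g) = g² - 9*g (c(g) = (g² - 4*g) - 5*g = g² - 9*g)
M = 238/9 (M = -7*(-9 - 7/3)/3 = -7/3*(-34/3) = 238/9 ≈ 26.444)
0*15 + M = 0*15 + 238/9 = 0 + 238/9 = 238/9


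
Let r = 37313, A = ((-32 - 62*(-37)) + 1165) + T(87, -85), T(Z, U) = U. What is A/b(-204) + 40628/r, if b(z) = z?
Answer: -19401989/1268642 ≈ -15.294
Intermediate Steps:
A = 3342 (A = ((-32 - 62*(-37)) + 1165) - 85 = ((-32 + 2294) + 1165) - 85 = (2262 + 1165) - 85 = 3427 - 85 = 3342)
A/b(-204) + 40628/r = 3342/(-204) + 40628/37313 = 3342*(-1/204) + 40628*(1/37313) = -557/34 + 40628/37313 = -19401989/1268642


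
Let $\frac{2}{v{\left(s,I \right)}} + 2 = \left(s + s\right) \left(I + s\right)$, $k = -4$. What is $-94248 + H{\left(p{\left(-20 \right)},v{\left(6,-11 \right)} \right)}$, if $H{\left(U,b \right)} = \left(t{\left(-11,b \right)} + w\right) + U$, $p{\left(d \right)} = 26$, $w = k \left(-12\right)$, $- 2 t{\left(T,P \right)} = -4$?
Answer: $-94172$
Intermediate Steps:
$t{\left(T,P \right)} = 2$ ($t{\left(T,P \right)} = \left(- \frac{1}{2}\right) \left(-4\right) = 2$)
$w = 48$ ($w = \left(-4\right) \left(-12\right) = 48$)
$v{\left(s,I \right)} = \frac{2}{-2 + 2 s \left(I + s\right)}$ ($v{\left(s,I \right)} = \frac{2}{-2 + \left(s + s\right) \left(I + s\right)} = \frac{2}{-2 + 2 s \left(I + s\right)}$)
$H{\left(U,b \right)} = 50 + U$ ($H{\left(U,b \right)} = \left(2 + 48\right) + U = 50 + U$)
$-94248 + H{\left(p{\left(-20 \right)},v{\left(6,-11 \right)} \right)} = -94248 + \left(50 + 26\right) = -94248 + 76 = -94172$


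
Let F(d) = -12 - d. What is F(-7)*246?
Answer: -1230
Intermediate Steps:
F(-7)*246 = (-12 - 1*(-7))*246 = (-12 + 7)*246 = -5*246 = -1230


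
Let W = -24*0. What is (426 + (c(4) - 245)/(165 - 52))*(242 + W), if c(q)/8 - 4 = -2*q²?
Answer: 11535898/113 ≈ 1.0209e+5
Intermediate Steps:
c(q) = 32 - 16*q² (c(q) = 32 + 8*(-2*q²) = 32 - 16*q²)
W = 0
(426 + (c(4) - 245)/(165 - 52))*(242 + W) = (426 + ((32 - 16*4²) - 245)/(165 - 52))*(242 + 0) = (426 + ((32 - 16*16) - 245)/113)*242 = (426 + ((32 - 256) - 245)*(1/113))*242 = (426 + (-224 - 245)*(1/113))*242 = (426 - 469*1/113)*242 = (426 - 469/113)*242 = (47669/113)*242 = 11535898/113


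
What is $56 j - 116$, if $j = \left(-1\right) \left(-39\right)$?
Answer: $2068$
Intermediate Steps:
$j = 39$
$56 j - 116 = 56 \cdot 39 - 116 = 2184 - 116 = 2068$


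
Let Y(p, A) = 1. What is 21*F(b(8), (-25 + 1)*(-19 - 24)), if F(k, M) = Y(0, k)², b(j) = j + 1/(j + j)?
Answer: 21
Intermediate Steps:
b(j) = j + 1/(2*j)
F(k, M) = 1 (F(k, M) = 1² = 1)
21*F(b(8), (-25 + 1)*(-19 - 24)) = 21*1 = 21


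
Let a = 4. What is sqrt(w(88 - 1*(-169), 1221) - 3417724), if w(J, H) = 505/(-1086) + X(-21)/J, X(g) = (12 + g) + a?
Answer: I*sqrt(266233650359961426)/279102 ≈ 1848.7*I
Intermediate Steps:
X(g) = 16 + g (X(g) = (12 + g) + 4 = 16 + g)
w(J, H) = -505/1086 - 5/J (w(J, H) = 505/(-1086) + (16 - 21)/J = 505*(-1/1086) - 5/J = -505/1086 - 5/J)
sqrt(w(88 - 1*(-169), 1221) - 3417724) = sqrt((-505/1086 - 5/(88 - 1*(-169))) - 3417724) = sqrt((-505/1086 - 5/(88 + 169)) - 3417724) = sqrt((-505/1086 - 5/257) - 3417724) = sqrt(-135215/279102 - 3417724) = sqrt(-953893739063/279102) = I*sqrt(266233650359961426)/279102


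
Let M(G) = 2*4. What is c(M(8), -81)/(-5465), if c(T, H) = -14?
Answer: 14/5465 ≈ 0.0025618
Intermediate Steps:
M(G) = 8
c(M(8), -81)/(-5465) = -14/(-5465) = -14*(-1/5465) = 14/5465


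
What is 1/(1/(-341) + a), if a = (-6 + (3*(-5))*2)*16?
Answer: -341/196417 ≈ -0.0017361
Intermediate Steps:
a = -576 (a = (-6 - 15*2)*16 = (-6 - 30)*16 = -36*16 = -576)
1/(1/(-341) + a) = 1/(1/(-341) - 576) = 1/(-1/341 - 576) = 1/(-196417/341) = -341/196417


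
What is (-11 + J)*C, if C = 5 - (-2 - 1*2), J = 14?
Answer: 27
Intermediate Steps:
C = 9 (C = 5 - (-2 - 2) = 5 - 1*(-4) = 5 + 4 = 9)
(-11 + J)*C = (-11 + 14)*9 = 3*9 = 27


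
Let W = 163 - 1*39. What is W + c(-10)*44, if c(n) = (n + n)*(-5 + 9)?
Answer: -3396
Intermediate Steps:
c(n) = 8*n (c(n) = (2*n)*4 = 8*n)
W = 124 (W = 163 - 39 = 124)
W + c(-10)*44 = 124 + (8*(-10))*44 = 124 - 80*44 = 124 - 3520 = -3396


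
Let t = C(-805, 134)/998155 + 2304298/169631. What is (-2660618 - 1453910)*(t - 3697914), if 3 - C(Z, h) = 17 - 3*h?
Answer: 234199388772131088228096/15392548255 ≈ 1.5215e+13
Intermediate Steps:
C(Z, h) = -14 + 3*h (C(Z, h) = 3 - (17 - 3*h) = 3 + (-17 + 3*h) = -14 + 3*h)
t = 2300112387018/169318030805 (t = (-14 + 3*134)/998155 + 2304298/169631 = (-14 + 402)*(1/998155) + 2304298*(1/169631) = 388*(1/998155) + 2304298/169631 = 388/998155 + 2304298/169631 = 2300112387018/169318030805 ≈ 13.585)
(-2660618 - 1453910)*(t - 3697914) = (-2660618 - 1453910)*(2300112387018/169318030805 - 3697914) = -4114528*(-626121216453853752/169318030805) = 234199388772131088228096/15392548255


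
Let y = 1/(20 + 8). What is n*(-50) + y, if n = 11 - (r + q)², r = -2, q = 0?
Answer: -9799/28 ≈ -349.96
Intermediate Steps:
y = 1/28 ≈ 0.035714
n = 7 (n = 11 - (-2 + 0)² = 11 - 1*(-2)² = 11 - 1*4 = 11 - 4 = 7)
n*(-50) + y = 7*(-50) + 1/28 = -350 + 1/28 = -9799/28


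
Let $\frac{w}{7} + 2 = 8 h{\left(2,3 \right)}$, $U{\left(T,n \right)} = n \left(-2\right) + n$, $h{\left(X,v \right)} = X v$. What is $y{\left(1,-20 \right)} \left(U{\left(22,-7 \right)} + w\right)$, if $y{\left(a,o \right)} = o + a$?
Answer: $-6251$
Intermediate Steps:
$y{\left(a,o \right)} = a + o$
$U{\left(T,n \right)} = - n$ ($U{\left(T,n \right)} = - 2 n + n = - n$)
$w = 322$ ($w = -14 + 7 \cdot 8 \cdot 2 \cdot 3 = -14 + 7 \cdot 8 \cdot 6 = -14 + 7 \cdot 48 = -14 + 336 = 322$)
$y{\left(1,-20 \right)} \left(U{\left(22,-7 \right)} + w\right) = \left(1 - 20\right) \left(\left(-1\right) \left(-7\right) + 322\right) = - 19 \left(7 + 322\right) = \left(-19\right) 329 = -6251$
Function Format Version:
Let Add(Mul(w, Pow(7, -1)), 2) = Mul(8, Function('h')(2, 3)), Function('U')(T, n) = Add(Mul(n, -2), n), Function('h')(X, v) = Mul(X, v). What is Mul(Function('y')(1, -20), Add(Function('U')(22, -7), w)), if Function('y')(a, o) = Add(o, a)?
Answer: -6251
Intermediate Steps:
Function('y')(a, o) = Add(a, o)
Function('U')(T, n) = Mul(-1, n) (Function('U')(T, n) = Add(Mul(-2, n), n) = Mul(-1, n))
w = 322 (w = Add(-14, Mul(7, Mul(8, Mul(2, 3)))) = Add(-14, Mul(7, Mul(8, 6))) = Add(-14, Mul(7, 48)) = Add(-14, 336) = 322)
Mul(Function('y')(1, -20), Add(Function('U')(22, -7), w)) = Mul(Add(1, -20), Add(Mul(-1, -7), 322)) = Mul(-19, Add(7, 322)) = Mul(-19, 329) = -6251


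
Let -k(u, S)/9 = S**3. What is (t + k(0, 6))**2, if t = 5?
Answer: 3759721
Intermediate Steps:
k(u, S) = -9*S**3
(t + k(0, 6))**2 = (5 - 9*6**3)**2 = (5 - 9*216)**2 = (5 - 1944)**2 = (-1939)**2 = 3759721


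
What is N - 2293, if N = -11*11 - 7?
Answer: -2421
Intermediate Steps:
N = -128 (N = -121 - 7 = -128)
N - 2293 = -128 - 2293 = -2421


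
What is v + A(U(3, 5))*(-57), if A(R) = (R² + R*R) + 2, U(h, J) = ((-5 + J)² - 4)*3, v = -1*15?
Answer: -16545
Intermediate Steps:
v = -15
U(h, J) = -12 + 3*(-5 + J)² (U(h, J) = (-4 + (-5 + J)²)*3 = -12 + 3*(-5 + J)²)
A(R) = 2 + 2*R² (A(R) = (R² + R²) + 2 = 2*R² + 2 = 2 + 2*R²)
v + A(U(3, 5))*(-57) = -15 + (2 + 2*(-12 + 3*(-5 + 5)²)²)*(-57) = -15 + (2 + 2*(-12 + 3*0²)²)*(-57) = -15 + (2 + 2*(-12 + 3*0)²)*(-57) = -15 + (2 + 2*(-12 + 0)²)*(-57) = -15 + (2 + 2*(-12)²)*(-57) = -15 + (2 + 2*144)*(-57) = -15 + (2 + 288)*(-57) = -15 + 290*(-57) = -15 - 16530 = -16545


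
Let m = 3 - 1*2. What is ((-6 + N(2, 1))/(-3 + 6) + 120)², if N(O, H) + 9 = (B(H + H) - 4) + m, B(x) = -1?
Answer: 116281/9 ≈ 12920.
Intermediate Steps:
m = 1 (m = 3 - 2 = 1)
N(O, H) = -13 (N(O, H) = -9 + ((-1 - 4) + 1) = -9 + (-5 + 1) = -9 - 4 = -13)
((-6 + N(2, 1))/(-3 + 6) + 120)² = ((-6 - 13)/(-3 + 6) + 120)² = (-19/3 + 120)² = (341/3)² = 116281/9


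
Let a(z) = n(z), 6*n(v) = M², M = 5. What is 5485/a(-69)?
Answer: 6582/5 ≈ 1316.4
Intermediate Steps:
n(v) = 25/6 (n(v) = (⅙)*5² = (⅙)*25 = 25/6)
a(z) = 25/6
5485/a(-69) = 5485/(25/6) = 5485*(6/25) = 6582/5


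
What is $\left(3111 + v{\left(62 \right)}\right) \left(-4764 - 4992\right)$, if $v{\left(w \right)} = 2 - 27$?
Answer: $-30107016$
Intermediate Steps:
$v{\left(w \right)} = -25$
$\left(3111 + v{\left(62 \right)}\right) \left(-4764 - 4992\right) = \left(3111 - 25\right) \left(-4764 - 4992\right) = 3086 \left(-9756\right) = -30107016$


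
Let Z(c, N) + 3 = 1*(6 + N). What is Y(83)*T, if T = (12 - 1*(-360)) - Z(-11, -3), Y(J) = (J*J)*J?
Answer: 212704764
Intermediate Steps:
Z(c, N) = 3 + N (Z(c, N) = -3 + 1*(6 + N) = -3 + (6 + N) = 3 + N)
Y(J) = J**3 (Y(J) = J**2*J = J**3)
T = 372 (T = (12 - 1*(-360)) - (3 - 3) = (12 + 360) - 1*0 = 372 + 0 = 372)
Y(83)*T = 83**3*372 = 571787*372 = 212704764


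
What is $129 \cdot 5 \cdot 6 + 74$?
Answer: $3944$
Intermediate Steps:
$129 \cdot 5 \cdot 6 + 74 = 129 \cdot 30 + 74 = 3870 + 74 = 3944$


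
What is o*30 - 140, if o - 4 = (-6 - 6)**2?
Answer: 4300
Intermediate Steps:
o = 148 (o = 4 + (-6 - 6)**2 = 4 + (-12)**2 = 4 + 144 = 148)
o*30 - 140 = 148*30 - 140 = 4440 - 140 = 4300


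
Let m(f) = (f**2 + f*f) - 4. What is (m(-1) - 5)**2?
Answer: 49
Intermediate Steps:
m(f) = -4 + 2*f**2 (m(f) = (f**2 + f**2) - 4 = 2*f**2 - 4 = -4 + 2*f**2)
(m(-1) - 5)**2 = ((-4 + 2*(-1)**2) - 5)**2 = ((-4 + 2*1) - 5)**2 = ((-4 + 2) - 5)**2 = (-2 - 5)**2 = (-7)**2 = 49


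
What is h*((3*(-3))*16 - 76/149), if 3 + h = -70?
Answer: 1571836/149 ≈ 10549.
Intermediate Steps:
h = -73 (h = -3 - 70 = -73)
h*((3*(-3))*16 - 76/149) = -73*((3*(-3))*16 - 76/149) = -73*(-9*16 - 76*1/149) = -73*(-144 - 76/149) = -73*(-21532/149) = 1571836/149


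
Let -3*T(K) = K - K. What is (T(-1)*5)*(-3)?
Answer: 0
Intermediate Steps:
T(K) = 0 (T(K) = -(K - K)/3 = -1/3*0 = 0)
(T(-1)*5)*(-3) = (0*5)*(-3) = 0*(-3) = 0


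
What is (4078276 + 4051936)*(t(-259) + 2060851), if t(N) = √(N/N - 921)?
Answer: 16755155530412 + 16260424*I*√230 ≈ 1.6755e+13 + 2.466e+8*I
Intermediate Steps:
t(N) = 2*I*√230 (t(N) = √(1 - 921) = √(-920) = 2*I*√230)
(4078276 + 4051936)*(t(-259) + 2060851) = (4078276 + 4051936)*(2*I*√230 + 2060851) = 8130212*(2060851 + 2*I*√230) = 16755155530412 + 16260424*I*√230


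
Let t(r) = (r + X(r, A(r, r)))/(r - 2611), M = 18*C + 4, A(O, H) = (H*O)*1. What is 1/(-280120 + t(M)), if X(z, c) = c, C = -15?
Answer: -411/115139390 ≈ -3.5696e-6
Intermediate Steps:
A(O, H) = H*O
M = -266 (M = 18*(-15) + 4 = -270 + 4 = -266)
t(r) = (r + r²)/(-2611 + r) (t(r) = (r + r*r)/(r - 2611) = (r + r²)/(-2611 + r))
1/(-280120 + t(M)) = 1/(-280120 - 266*(1 - 266)/(-2611 - 266)) = 1/(-280120 - 266*(-265)/(-2877)) = 1/(-280120 - 266*(-1/2877)*(-265)) = 1/(-280120 - 10070/411) = 1/(-115139390/411) = -411/115139390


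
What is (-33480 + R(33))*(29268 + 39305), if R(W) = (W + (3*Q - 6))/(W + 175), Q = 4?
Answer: -36732978921/16 ≈ -2.2958e+9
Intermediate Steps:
R(W) = (6 + W)/(175 + W) (R(W) = (W + (3*4 - 6))/(W + 175) = (W + (12 - 6))/(175 + W) = (W + 6)/(175 + W) = (6 + W)/(175 + W))
(-33480 + R(33))*(29268 + 39305) = (-33480 + (6 + 33)/(175 + 33))*(29268 + 39305) = (-33480 + 39/208)*68573 = (-33480 + (1/208)*39)*68573 = (-33480 + 3/16)*68573 = -535677/16*68573 = -36732978921/16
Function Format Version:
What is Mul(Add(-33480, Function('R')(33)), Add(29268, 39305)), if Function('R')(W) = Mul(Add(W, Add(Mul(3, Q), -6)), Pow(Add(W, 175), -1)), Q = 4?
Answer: Rational(-36732978921, 16) ≈ -2.2958e+9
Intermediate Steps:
Function('R')(W) = Mul(Pow(Add(175, W), -1), Add(6, W)) (Function('R')(W) = Mul(Add(W, Add(Mul(3, 4), -6)), Pow(Add(W, 175), -1)) = Mul(Add(W, Add(12, -6)), Pow(Add(175, W), -1)) = Mul(Add(W, 6), Pow(Add(175, W), -1)) = Mul(Add(6, W), Pow(Add(175, W), -1)) = Mul(Pow(Add(175, W), -1), Add(6, W)))
Mul(Add(-33480, Function('R')(33)), Add(29268, 39305)) = Mul(Add(-33480, Mul(Pow(Add(175, 33), -1), Add(6, 33))), Add(29268, 39305)) = Mul(Add(-33480, Mul(Pow(208, -1), 39)), 68573) = Mul(Add(-33480, Mul(Rational(1, 208), 39)), 68573) = Mul(Add(-33480, Rational(3, 16)), 68573) = Mul(Rational(-535677, 16), 68573) = Rational(-36732978921, 16)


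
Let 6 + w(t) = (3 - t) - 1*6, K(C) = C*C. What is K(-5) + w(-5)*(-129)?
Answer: 541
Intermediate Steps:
K(C) = C**2
w(t) = -9 - t (w(t) = -6 + ((3 - t) - 1*6) = -6 + ((3 - t) - 6) = -6 + (-3 - t) = -9 - t)
K(-5) + w(-5)*(-129) = (-5)**2 + (-9 - 1*(-5))*(-129) = 25 + (-9 + 5)*(-129) = 25 - 4*(-129) = 25 + 516 = 541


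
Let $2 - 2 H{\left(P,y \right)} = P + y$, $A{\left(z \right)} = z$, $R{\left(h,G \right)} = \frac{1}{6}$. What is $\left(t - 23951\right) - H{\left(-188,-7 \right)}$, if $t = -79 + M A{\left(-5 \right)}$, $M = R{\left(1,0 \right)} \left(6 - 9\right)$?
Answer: $-24126$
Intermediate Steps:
$R{\left(h,G \right)} = \frac{1}{6}$
$H{\left(P,y \right)} = 1 - \frac{P}{2} - \frac{y}{2}$ ($H{\left(P,y \right)} = 1 - \frac{P + y}{2} = 1 - \left(\frac{P}{2} + \frac{y}{2}\right) = 1 - \frac{P}{2} - \frac{y}{2}$)
$M = - \frac{1}{2}$ ($M = \frac{6 - 9}{6} = \frac{1}{6} \left(-3\right) = - \frac{1}{2} \approx -0.5$)
$t = - \frac{153}{2}$ ($t = -79 - - \frac{5}{2} = -79 + \frac{5}{2} = - \frac{153}{2} \approx -76.5$)
$\left(t - 23951\right) - H{\left(-188,-7 \right)} = \left(- \frac{153}{2} - 23951\right) - \left(1 - -94 - - \frac{7}{2}\right) = - \frac{48055}{2} - \left(1 + 94 + \frac{7}{2}\right) = - \frac{48055}{2} - \frac{197}{2} = -24126$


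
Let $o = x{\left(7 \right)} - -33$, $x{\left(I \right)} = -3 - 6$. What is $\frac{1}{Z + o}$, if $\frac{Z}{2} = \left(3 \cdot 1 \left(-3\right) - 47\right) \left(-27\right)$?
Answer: $\frac{1}{3048} \approx 0.00032808$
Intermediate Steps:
$x{\left(I \right)} = -9$ ($x{\left(I \right)} = -3 - 6 = -9$)
$o = 24$ ($o = -9 - -33 = -9 + 33 = 24$)
$Z = 3024$ ($Z = 2 \left(3 \cdot 1 \left(-3\right) - 47\right) \left(-27\right) = 2 \left(3 \left(-3\right) - 47\right) \left(-27\right) = 2 \left(-9 - 47\right) \left(-27\right) = 2 \left(\left(-56\right) \left(-27\right)\right) = 2 \cdot 1512 = 3024$)
$\frac{1}{Z + o} = \frac{1}{3024 + 24} = \frac{1}{3048}$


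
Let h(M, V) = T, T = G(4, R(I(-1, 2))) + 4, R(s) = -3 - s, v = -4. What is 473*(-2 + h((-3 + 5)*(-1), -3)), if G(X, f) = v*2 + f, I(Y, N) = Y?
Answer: -3784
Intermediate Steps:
G(X, f) = -8 + f (G(X, f) = -4*2 + f = -8 + f)
T = -6 (T = (-8 + (-3 - 1*(-1))) + 4 = (-8 + (-3 + 1)) + 4 = (-8 - 2) + 4 = -10 + 4 = -6)
h(M, V) = -6
473*(-2 + h((-3 + 5)*(-1), -3)) = 473*(-2 - 6) = 473*(-8) = -3784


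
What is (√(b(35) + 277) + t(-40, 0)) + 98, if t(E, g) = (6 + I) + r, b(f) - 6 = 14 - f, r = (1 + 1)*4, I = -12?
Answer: 100 + √262 ≈ 116.19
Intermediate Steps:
r = 8 (r = 2*4 = 8)
b(f) = 20 - f (b(f) = 6 + (14 - f) = 20 - f)
t(E, g) = 2 (t(E, g) = (6 - 12) + 8 = -6 + 8 = 2)
(√(b(35) + 277) + t(-40, 0)) + 98 = (√((20 - 1*35) + 277) + 2) + 98 = (√((20 - 35) + 277) + 2) + 98 = (√(-15 + 277) + 2) + 98 = (√262 + 2) + 98 = (2 + √262) + 98 = 100 + √262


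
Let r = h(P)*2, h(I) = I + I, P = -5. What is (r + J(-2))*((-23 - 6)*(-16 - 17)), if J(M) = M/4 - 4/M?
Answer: -35409/2 ≈ -17705.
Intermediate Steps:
h(I) = 2*I
J(M) = -4/M + M/4 (J(M) = M*(¼) - 4/M = M/4 - 4/M = -4/M + M/4)
r = -20 (r = (2*(-5))*2 = -10*2 = -20)
(r + J(-2))*((-23 - 6)*(-16 - 17)) = (-20 + (-4/(-2) + (¼)*(-2)))*((-23 - 6)*(-16 - 17)) = (-20 + (-4*(-½) - ½))*(-29*(-33)) = (-20 + (2 - ½))*957 = (-20 + 3/2)*957 = -37/2*957 = -35409/2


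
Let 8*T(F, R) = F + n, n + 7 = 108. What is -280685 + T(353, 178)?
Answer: -1122513/4 ≈ -2.8063e+5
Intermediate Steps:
n = 101 (n = -7 + 108 = 101)
T(F, R) = 101/8 + F/8 (T(F, R) = (F + 101)/8 = (101 + F)/8 = 101/8 + F/8)
-280685 + T(353, 178) = -280685 + (101/8 + (1/8)*353) = -280685 + (101/8 + 353/8) = -280685 + 227/4 = -1122513/4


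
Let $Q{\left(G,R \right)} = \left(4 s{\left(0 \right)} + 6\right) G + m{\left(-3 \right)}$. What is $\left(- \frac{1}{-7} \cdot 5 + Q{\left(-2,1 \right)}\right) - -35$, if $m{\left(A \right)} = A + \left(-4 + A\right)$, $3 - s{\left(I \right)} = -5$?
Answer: $- \frac{352}{7} \approx -50.286$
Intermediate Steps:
$s{\left(I \right)} = 8$ ($s{\left(I \right)} = 3 - -5 = 3 + 5 = 8$)
$m{\left(A \right)} = -4 + 2 A$
$Q{\left(G,R \right)} = -10 + 38 G$ ($Q{\left(G,R \right)} = \left(4 \cdot 8 + 6\right) G + \left(-4 + 2 \left(-3\right)\right) = \left(32 + 6\right) G - 10 = 38 G - 10 = -10 + 38 G$)
$\left(- \frac{1}{-7} \cdot 5 + Q{\left(-2,1 \right)}\right) - -35 = \left(- \frac{1}{-7} \cdot 5 + \left(-10 + 38 \left(-2\right)\right)\right) - -35 = \left(\left(-1\right) \left(- \frac{1}{7}\right) 5 - 86\right) + 35 = \left(\frac{1}{7} \cdot 5 - 86\right) + 35 = \left(\frac{5}{7} - 86\right) + 35 = - \frac{597}{7} + 35 = - \frac{352}{7}$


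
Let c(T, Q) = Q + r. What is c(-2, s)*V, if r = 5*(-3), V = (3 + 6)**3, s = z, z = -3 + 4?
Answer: -10206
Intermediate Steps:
z = 1
s = 1
V = 729 (V = 9**3 = 729)
r = -15
c(T, Q) = -15 + Q (c(T, Q) = Q - 15 = -15 + Q)
c(-2, s)*V = (-15 + 1)*729 = -14*729 = -10206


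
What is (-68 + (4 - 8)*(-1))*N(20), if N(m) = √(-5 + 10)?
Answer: -64*√5 ≈ -143.11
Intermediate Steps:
N(m) = √5
(-68 + (4 - 8)*(-1))*N(20) = (-68 + (4 - 8)*(-1))*√5 = (-68 - 4*(-1))*√5 = (-68 + 4)*√5 = -64*√5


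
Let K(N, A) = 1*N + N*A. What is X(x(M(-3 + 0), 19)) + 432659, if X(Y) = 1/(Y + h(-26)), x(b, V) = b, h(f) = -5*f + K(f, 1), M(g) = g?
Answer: 32449426/75 ≈ 4.3266e+5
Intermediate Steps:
K(N, A) = N + A*N
h(f) = -3*f (h(f) = -5*f + f*(1 + 1) = -5*f + f*2 = -5*f + 2*f = -3*f)
X(Y) = 1/(78 + Y) (X(Y) = 1/(Y - 3*(-26)) = 1/(Y + 78) = 1/(78 + Y))
X(x(M(-3 + 0), 19)) + 432659 = 1/(78 + (-3 + 0)) + 432659 = 1/(78 - 3) + 432659 = 1/75 + 432659 = 32449426/75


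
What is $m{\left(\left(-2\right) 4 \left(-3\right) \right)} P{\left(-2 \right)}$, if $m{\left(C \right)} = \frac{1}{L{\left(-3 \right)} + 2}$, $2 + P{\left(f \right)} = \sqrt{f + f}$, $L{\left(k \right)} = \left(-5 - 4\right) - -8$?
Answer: $-2 + 2 i \approx -2.0 + 2.0 i$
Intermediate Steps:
$L{\left(k \right)} = -1$ ($L{\left(k \right)} = -9 + 8 = -1$)
$P{\left(f \right)} = -2 + \sqrt{2} \sqrt{f}$ ($P{\left(f \right)} = -2 + \sqrt{f + f} = -2 + \sqrt{2 f} = -2 + \sqrt{2} \sqrt{f}$)
$m{\left(C \right)} = 1$ ($m{\left(C \right)} = \frac{1}{-1 + 2} = 1^{-1} = 1$)
$m{\left(\left(-2\right) 4 \left(-3\right) \right)} P{\left(-2 \right)} = 1 \left(-2 + \sqrt{2} \sqrt{-2}\right) = 1 \left(-2 + \sqrt{2} i \sqrt{2}\right) = 1 \left(-2 + 2 i\right) = -2 + 2 i$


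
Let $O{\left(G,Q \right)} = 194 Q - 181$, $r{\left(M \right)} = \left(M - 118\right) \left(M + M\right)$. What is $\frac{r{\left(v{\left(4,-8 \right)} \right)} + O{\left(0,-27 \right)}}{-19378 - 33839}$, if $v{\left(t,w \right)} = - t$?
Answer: $\frac{1481}{17739} \approx 0.083488$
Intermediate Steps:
$r{\left(M \right)} = 2 M \left(-118 + M\right)$ ($r{\left(M \right)} = \left(-118 + M\right) 2 M = 2 M \left(-118 + M\right)$)
$O{\left(G,Q \right)} = -181 + 194 Q$
$\frac{r{\left(v{\left(4,-8 \right)} \right)} + O{\left(0,-27 \right)}}{-19378 - 33839} = \frac{2 \left(\left(-1\right) 4\right) \left(-118 - 4\right) + \left(-181 + 194 \left(-27\right)\right)}{-19378 - 33839} = \frac{2 \left(-4\right) \left(-118 - 4\right) - 5419}{-53217} = \left(2 \left(-4\right) \left(-122\right) - 5419\right) \left(- \frac{1}{53217}\right) = \left(976 - 5419\right) \left(- \frac{1}{53217}\right) = \left(-4443\right) \left(- \frac{1}{53217}\right) = \frac{1481}{17739}$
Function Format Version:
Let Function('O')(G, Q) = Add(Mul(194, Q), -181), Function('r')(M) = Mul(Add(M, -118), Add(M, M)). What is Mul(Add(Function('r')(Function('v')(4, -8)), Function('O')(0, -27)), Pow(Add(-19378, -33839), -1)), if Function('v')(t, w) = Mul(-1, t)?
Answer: Rational(1481, 17739) ≈ 0.083488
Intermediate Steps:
Function('r')(M) = Mul(2, M, Add(-118, M)) (Function('r')(M) = Mul(Add(-118, M), Mul(2, M)) = Mul(2, M, Add(-118, M)))
Function('O')(G, Q) = Add(-181, Mul(194, Q))
Mul(Add(Function('r')(Function('v')(4, -8)), Function('O')(0, -27)), Pow(Add(-19378, -33839), -1)) = Mul(Add(Mul(2, Mul(-1, 4), Add(-118, Mul(-1, 4))), Add(-181, Mul(194, -27))), Pow(Add(-19378, -33839), -1)) = Mul(Add(Mul(2, -4, Add(-118, -4)), Add(-181, -5238)), Pow(-53217, -1)) = Mul(Add(Mul(2, -4, -122), -5419), Rational(-1, 53217)) = Mul(Add(976, -5419), Rational(-1, 53217)) = Mul(-4443, Rational(-1, 53217)) = Rational(1481, 17739)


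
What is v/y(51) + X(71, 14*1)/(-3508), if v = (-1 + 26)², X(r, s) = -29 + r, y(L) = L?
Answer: 1095179/89454 ≈ 12.243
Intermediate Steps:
v = 625 (v = 25² = 625)
v/y(51) + X(71, 14*1)/(-3508) = 625/51 + (-29 + 71)/(-3508) = 625*(1/51) + 42*(-1/3508) = 625/51 - 21/1754 = 1095179/89454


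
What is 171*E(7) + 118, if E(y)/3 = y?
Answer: 3709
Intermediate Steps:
E(y) = 3*y
171*E(7) + 118 = 171*(3*7) + 118 = 171*21 + 118 = 3591 + 118 = 3709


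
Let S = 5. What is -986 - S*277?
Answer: -2371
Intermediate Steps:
-986 - S*277 = -986 - 5*277 = -986 - 1*1385 = -986 - 1385 = -2371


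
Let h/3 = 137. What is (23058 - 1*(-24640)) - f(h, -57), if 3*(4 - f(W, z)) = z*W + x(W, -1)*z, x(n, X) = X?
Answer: 39904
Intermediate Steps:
h = 411 (h = 3*137 = 411)
f(W, z) = 4 + z/3 - W*z/3 (f(W, z) = 4 - (z*W - z)/3 = 4 - (W*z - z)/3 = 4 - (-z + W*z)/3 = 4 + (z/3 - W*z/3) = 4 + z/3 - W*z/3)
(23058 - 1*(-24640)) - f(h, -57) = (23058 - 1*(-24640)) - (4 + (1/3)*(-57) - 1/3*411*(-57)) = (23058 + 24640) - (4 - 19 + 7809) = 47698 - 1*7794 = 47698 - 7794 = 39904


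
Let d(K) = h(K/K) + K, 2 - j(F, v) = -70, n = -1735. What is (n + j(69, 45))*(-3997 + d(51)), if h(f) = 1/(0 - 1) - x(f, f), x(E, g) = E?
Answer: 6565524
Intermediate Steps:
j(F, v) = 72 (j(F, v) = 2 - 1*(-70) = 2 + 70 = 72)
h(f) = -1 - f (h(f) = 1/(0 - 1) - f = 1/(-1) - f = -1 - f)
d(K) = -2 + K (d(K) = (-1 - K/K) + K = (-1 - 1*1) + K = (-1 - 1) + K = -2 + K)
(n + j(69, 45))*(-3997 + d(51)) = (-1735 + 72)*(-3997 + (-2 + 51)) = -1663*(-3997 + 49) = -1663*(-3948) = 6565524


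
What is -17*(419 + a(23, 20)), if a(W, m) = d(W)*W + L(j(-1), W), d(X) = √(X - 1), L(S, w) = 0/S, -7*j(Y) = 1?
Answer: -7123 - 391*√22 ≈ -8957.0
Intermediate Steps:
j(Y) = -⅐ (j(Y) = -⅐*1 = -⅐)
L(S, w) = 0
d(X) = √(-1 + X)
a(W, m) = W*√(-1 + W) (a(W, m) = √(-1 + W)*W + 0 = W*√(-1 + W) + 0 = W*√(-1 + W))
-17*(419 + a(23, 20)) = -17*(419 + 23*√(-1 + 23)) = -17*(419 + 23*√22) = -7123 - 391*√22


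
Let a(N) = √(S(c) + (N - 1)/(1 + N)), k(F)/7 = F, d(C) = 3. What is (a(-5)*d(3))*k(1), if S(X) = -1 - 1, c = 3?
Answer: 21*I*√2/2 ≈ 14.849*I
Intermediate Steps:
k(F) = 7*F
S(X) = -2
a(N) = √(-2 + (-1 + N)/(1 + N)) (a(N) = √(-2 + (N - 1)/(1 + N)) = √(-2 + (-1 + N)/(1 + N)))
(a(-5)*d(3))*k(1) = (√((-3 - 1*(-5))/(1 - 5))*3)*(7*1) = (√((-3 + 5)/(-4))*3)*7 = (√(-¼*2)*3)*7 = (√(-½)*3)*7 = ((I*√2/2)*3)*7 = (3*I*√2/2)*7 = 21*I*√2/2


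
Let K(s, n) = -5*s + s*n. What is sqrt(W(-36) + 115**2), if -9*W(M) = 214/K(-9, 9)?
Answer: sqrt(4285114)/18 ≈ 115.00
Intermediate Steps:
K(s, n) = -5*s + n*s
W(M) = 107/162 (W(M) = -214/(9*((-9*(-5 + 9)))) = -214/(9*((-9*4))) = -214/(9*(-36)) = -214*(-1)/(9*36) = -1/9*(-107/18) = 107/162)
sqrt(W(-36) + 115**2) = sqrt(107/162 + 115**2) = sqrt(107/162 + 13225) = sqrt(2142557/162) = sqrt(4285114)/18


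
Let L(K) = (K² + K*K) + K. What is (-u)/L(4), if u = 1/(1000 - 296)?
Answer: -1/25344 ≈ -3.9457e-5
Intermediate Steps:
L(K) = K + 2*K² (L(K) = (K² + K²) + K = 2*K² + K = K + 2*K²)
u = 1/704 ≈ 0.0014205
(-u)/L(4) = (-1*1/704)/((4*(1 + 2*4))) = -1/(4*(1 + 8))/704 = -1/(704*(4*9)) = -1/704/36 = -1/704*1/36 = -1/25344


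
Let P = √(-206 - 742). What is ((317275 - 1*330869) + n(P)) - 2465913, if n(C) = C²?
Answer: -2480455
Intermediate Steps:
P = 2*I*√237 (P = √(-948) = 2*I*√237 ≈ 30.79*I)
((317275 - 1*330869) + n(P)) - 2465913 = ((317275 - 1*330869) + (2*I*√237)²) - 2465913 = ((317275 - 330869) - 948) - 2465913 = (-13594 - 948) - 2465913 = -14542 - 2465913 = -2480455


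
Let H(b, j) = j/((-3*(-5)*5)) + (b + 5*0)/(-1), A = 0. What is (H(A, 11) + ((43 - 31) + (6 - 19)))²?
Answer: 4096/5625 ≈ 0.72818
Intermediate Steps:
H(b, j) = -b + j/75 (H(b, j) = j/((15*5)) + (b + 0)*(-1) = j/75 + b*(-1) = j*(1/75) - b = j/75 - b = -b + j/75)
(H(A, 11) + ((43 - 31) + (6 - 19)))² = ((-1*0 + (1/75)*11) + ((43 - 31) + (6 - 19)))² = ((0 + 11/75) + (12 - 13))² = (11/75 - 1)² = (-64/75)² = 4096/5625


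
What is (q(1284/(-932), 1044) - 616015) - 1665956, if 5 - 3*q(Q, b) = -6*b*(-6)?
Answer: -6883492/3 ≈ -2.2945e+6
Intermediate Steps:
q(Q, b) = 5/3 - 12*b (q(Q, b) = 5/3 - (-6*b)*(-6)/3 = 5/3 - 12*b)
(q(1284/(-932), 1044) - 616015) - 1665956 = ((5/3 - 12*1044) - 616015) - 1665956 = ((5/3 - 12528) - 616015) - 1665956 = (-37579/3 - 616015) - 1665956 = -1885624/3 - 1665956 = -6883492/3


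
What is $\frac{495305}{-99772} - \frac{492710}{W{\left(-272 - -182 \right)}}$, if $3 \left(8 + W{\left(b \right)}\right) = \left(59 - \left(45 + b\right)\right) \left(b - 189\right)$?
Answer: $\frac{1109102743}{24144824} \approx 45.935$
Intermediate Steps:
$W{\left(b \right)} = -8 + \frac{\left(-189 + b\right) \left(14 - b\right)}{3}$ ($W{\left(b \right)} = -8 + \frac{\left(59 - \left(45 + b\right)\right) \left(b - 189\right)}{3} = -8 + \frac{\left(14 - b\right) \left(-189 + b\right)}{3} = -8 + \frac{\left(-189 + b\right) \left(14 - b\right)}{3}$)
$\frac{495305}{-99772} - \frac{492710}{W{\left(-272 - -182 \right)}} = \frac{495305}{-99772} - \frac{492710}{-890 - \frac{\left(-272 - -182\right)^{2}}{3} + \frac{203 \left(-272 - -182\right)}{3}} = 495305 \left(- \frac{1}{99772}\right) - \frac{492710}{-890 - \frac{\left(-272 + 182\right)^{2}}{3} + \frac{203 \left(-272 + 182\right)}{3}} = - \frac{495305}{99772} - \frac{492710}{-890 - \frac{\left(-90\right)^{2}}{3} + \frac{203}{3} \left(-90\right)} = - \frac{495305}{99772} - \frac{492710}{-890 - 2700 - 6090} = - \frac{495305}{99772} - \frac{492710}{-9680} = - \frac{495305}{99772} - - \frac{49271}{968} = - \frac{495305}{99772} + \frac{49271}{968} = \frac{1109102743}{24144824}$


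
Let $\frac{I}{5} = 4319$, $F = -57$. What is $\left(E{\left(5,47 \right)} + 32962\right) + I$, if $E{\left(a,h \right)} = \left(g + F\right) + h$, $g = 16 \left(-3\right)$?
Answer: $54499$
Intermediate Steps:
$g = -48$
$I = 21595$ ($I = 5 \cdot 4319 = 21595$)
$E{\left(a,h \right)} = -105 + h$ ($E{\left(a,h \right)} = \left(-48 - 57\right) + h = -105 + h$)
$\left(E{\left(5,47 \right)} + 32962\right) + I = \left(\left(-105 + 47\right) + 32962\right) + 21595 = \left(-58 + 32962\right) + 21595 = 32904 + 21595 = 54499$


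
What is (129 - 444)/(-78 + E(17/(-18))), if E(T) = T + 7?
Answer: 162/37 ≈ 4.3784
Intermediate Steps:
E(T) = 7 + T
(129 - 444)/(-78 + E(17/(-18))) = (129 - 444)/(-78 + (7 + 17/(-18))) = -315/(-78 + (7 + 17*(-1/18))) = -315/(-78 + (7 - 17/18)) = -315/(-78 + 109/18) = -315/(-1295/18) = -315*(-18/1295) = 162/37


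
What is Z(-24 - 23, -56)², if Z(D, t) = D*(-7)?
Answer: 108241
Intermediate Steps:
Z(D, t) = -7*D
Z(-24 - 23, -56)² = (-7*(-24 - 23))² = (-7*(-47))² = 329² = 108241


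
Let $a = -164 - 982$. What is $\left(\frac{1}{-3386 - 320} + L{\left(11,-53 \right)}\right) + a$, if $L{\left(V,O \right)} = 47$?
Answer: $- \frac{4072895}{3706} \approx -1099.0$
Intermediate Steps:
$a = -1146$
$\left(\frac{1}{-3386 - 320} + L{\left(11,-53 \right)}\right) + a = \left(\frac{1}{-3386 - 320} + 47\right) - 1146 = \left(\frac{1}{-3706} + 47\right) - 1146 = \left(- \frac{1}{3706} + 47\right) - 1146 = \frac{174181}{3706} - 1146 = - \frac{4072895}{3706}$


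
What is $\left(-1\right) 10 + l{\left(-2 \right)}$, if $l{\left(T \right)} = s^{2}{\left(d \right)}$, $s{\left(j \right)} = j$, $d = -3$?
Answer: $-1$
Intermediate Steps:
$l{\left(T \right)} = 9$ ($l{\left(T \right)} = \left(-3\right)^{2} = 9$)
$\left(-1\right) 10 + l{\left(-2 \right)} = \left(-1\right) 10 + 9 = -10 + 9 = -1$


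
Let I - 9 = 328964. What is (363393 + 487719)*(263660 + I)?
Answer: 504397057896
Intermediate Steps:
I = 328973 (I = 9 + 328964 = 328973)
(363393 + 487719)*(263660 + I) = (363393 + 487719)*(263660 + 328973) = 851112*592633 = 504397057896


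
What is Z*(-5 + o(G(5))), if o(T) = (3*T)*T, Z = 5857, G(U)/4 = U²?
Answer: 175680715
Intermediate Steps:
G(U) = 4*U²
o(T) = 3*T²
Z*(-5 + o(G(5))) = 5857*(-5 + 3*(4*5²)²) = 5857*(-5 + 3*(4*25)²) = 5857*(-5 + 3*100²) = 5857*(-5 + 3*10000) = 5857*(-5 + 30000) = 5857*29995 = 175680715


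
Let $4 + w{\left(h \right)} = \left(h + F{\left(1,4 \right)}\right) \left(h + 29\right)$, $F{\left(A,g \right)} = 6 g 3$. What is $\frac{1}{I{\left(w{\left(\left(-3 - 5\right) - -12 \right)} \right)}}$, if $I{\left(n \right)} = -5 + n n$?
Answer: $\frac{1}{6270011} \approx 1.5949 \cdot 10^{-7}$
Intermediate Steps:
$F{\left(A,g \right)} = 18 g$
$w{\left(h \right)} = -4 + \left(29 + h\right) \left(72 + h\right)$ ($w{\left(h \right)} = -4 + \left(h + 18 \cdot 4\right) \left(h + 29\right) = -4 + \left(h + 72\right) \left(29 + h\right) = -4 + \left(72 + h\right) \left(29 + h\right) = -4 + \left(29 + h\right) \left(72 + h\right)$)
$I{\left(n \right)} = -5 + n^{2}$
$\frac{1}{I{\left(w{\left(\left(-3 - 5\right) - -12 \right)} \right)}} = \frac{1}{-5 + \left(2084 + \left(\left(-3 - 5\right) - -12\right)^{2} + 101 \left(\left(-3 - 5\right) - -12\right)\right)^{2}} = \frac{1}{-5 + \left(2084 + \left(\left(-3 - 5\right) + 12\right)^{2} + 101 \left(\left(-3 - 5\right) + 12\right)\right)^{2}} = \frac{1}{-5 + \left(2084 + \left(-8 + 12\right)^{2} + 101 \left(-8 + 12\right)\right)^{2}} = \frac{1}{-5 + \left(2084 + 4^{2} + 101 \cdot 4\right)^{2}} = \frac{1}{-5 + \left(2084 + 16 + 404\right)^{2}} = \frac{1}{-5 + 2504^{2}} = \frac{1}{-5 + 6270016} = \frac{1}{6270011}$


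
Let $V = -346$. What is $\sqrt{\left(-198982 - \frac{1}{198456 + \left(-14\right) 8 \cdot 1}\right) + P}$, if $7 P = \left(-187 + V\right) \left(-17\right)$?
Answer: $\frac{13 i \sqrt{563724467533682}}{694204} \approx 444.62 i$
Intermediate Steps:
$P = \frac{9061}{7}$ ($P = \frac{\left(-187 - 346\right) \left(-17\right)}{7} = \frac{\left(-533\right) \left(-17\right)}{7} = \frac{1}{7} \cdot 9061 = \frac{9061}{7} \approx 1294.4$)
$\sqrt{\left(-198982 - \frac{1}{198456 + \left(-14\right) 8 \cdot 1}\right) + P} = \sqrt{\left(-198982 - \frac{1}{198456 + \left(-14\right) 8 \cdot 1}\right) + \frac{9061}{7}} = \sqrt{\left(-198982 - \frac{1}{198456 - 112}\right) + \frac{9061}{7}} = \sqrt{\left(-198982 - \frac{1}{198344}\right) + \frac{9061}{7}} = \sqrt{- \frac{39466885809}{198344} + \frac{9061}{7}} = \sqrt{- \frac{274471005679}{1388408}} = \frac{13 i \sqrt{563724467533682}}{694204}$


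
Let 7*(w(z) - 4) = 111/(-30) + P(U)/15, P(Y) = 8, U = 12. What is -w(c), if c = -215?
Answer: -149/42 ≈ -3.5476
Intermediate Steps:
w(z) = 149/42 (w(z) = 4 + (111/(-30) + 8/15)/7 = 4 + (111*(-1/30) + 8*(1/15))/7 = 4 + (-37/10 + 8/15)/7 = 4 + (1/7)*(-19/6) = 4 - 19/42 = 149/42)
-w(c) = -1*149/42 = -149/42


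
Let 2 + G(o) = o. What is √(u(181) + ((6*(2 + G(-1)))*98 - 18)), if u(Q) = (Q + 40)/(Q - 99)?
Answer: I*√4056622/82 ≈ 24.562*I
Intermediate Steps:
G(o) = -2 + o
u(Q) = (40 + Q)/(-99 + Q)
√(u(181) + ((6*(2 + G(-1)))*98 - 18)) = √((40 + 181)/(-99 + 181) + ((6*(2 + (-2 - 1)))*98 - 18)) = √(221/82 + ((6*(2 - 3))*98 - 18)) = √((1/82)*221 + ((6*(-1))*98 - 18)) = √(221/82 + (-6*98 - 18)) = √(221/82 + (-588 - 18)) = √(221/82 - 606) = √(-49471/82) = I*√4056622/82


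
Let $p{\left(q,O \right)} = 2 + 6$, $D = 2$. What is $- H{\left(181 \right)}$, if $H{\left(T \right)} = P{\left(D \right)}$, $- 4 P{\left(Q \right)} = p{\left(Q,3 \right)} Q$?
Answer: $4$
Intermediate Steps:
$p{\left(q,O \right)} = 8$
$P{\left(Q \right)} = - 2 Q$ ($P{\left(Q \right)} = - \frac{8 Q}{4} = - 2 Q$)
$H{\left(T \right)} = -4$ ($H{\left(T \right)} = \left(-2\right) 2 = -4$)
$- H{\left(181 \right)} = \left(-1\right) \left(-4\right) = 4$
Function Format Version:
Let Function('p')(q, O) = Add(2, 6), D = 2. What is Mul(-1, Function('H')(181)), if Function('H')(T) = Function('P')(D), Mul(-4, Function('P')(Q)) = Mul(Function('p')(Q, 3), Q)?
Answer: 4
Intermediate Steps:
Function('p')(q, O) = 8
Function('P')(Q) = Mul(-2, Q) (Function('P')(Q) = Mul(Rational(-1, 4), Mul(8, Q)) = Mul(-2, Q))
Function('H')(T) = -4 (Function('H')(T) = Mul(-2, 2) = -4)
Mul(-1, Function('H')(181)) = Mul(-1, -4) = 4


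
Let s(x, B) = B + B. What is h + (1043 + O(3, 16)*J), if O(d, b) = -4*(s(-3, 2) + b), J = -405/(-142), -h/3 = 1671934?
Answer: -356064089/71 ≈ -5.0150e+6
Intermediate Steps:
h = -5015802 (h = -3*1671934 = -5015802)
s(x, B) = 2*B
J = 405/142 (J = -405*(-1/142) = 405/142 ≈ 2.8521)
O(d, b) = -16 - 4*b (O(d, b) = -4*(2*2 + b) = -4*(4 + b) = -16 - 4*b)
h + (1043 + O(3, 16)*J) = -5015802 + (1043 + (-16 - 4*16)*(405/142)) = -5015802 + (1043 + (-16 - 64)*(405/142)) = -5015802 + (1043 - 80*405/142) = -5015802 + (1043 - 16200/71) = -5015802 + 57853/71 = -356064089/71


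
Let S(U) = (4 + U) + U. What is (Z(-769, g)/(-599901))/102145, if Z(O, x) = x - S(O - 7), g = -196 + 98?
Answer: -290/12255377529 ≈ -2.3663e-8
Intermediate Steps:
g = -98
S(U) = 4 + 2*U
Z(O, x) = 10 + x - 2*O (Z(O, x) = x - (4 + 2*(O - 7)) = x - (4 + 2*(-7 + O)) = x - (4 + (-14 + 2*O)) = x - (-10 + 2*O) = x + (10 - 2*O) = 10 + x - 2*O)
(Z(-769, g)/(-599901))/102145 = ((10 - 98 - 2*(-769))/(-599901))/102145 = ((10 - 98 + 1538)*(-1/599901))*(1/102145) = (1450*(-1/599901))*(1/102145) = -1450/599901*1/102145 = -290/12255377529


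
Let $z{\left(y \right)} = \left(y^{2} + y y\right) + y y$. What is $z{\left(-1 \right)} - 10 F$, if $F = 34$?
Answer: $-337$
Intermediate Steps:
$z{\left(y \right)} = 3 y^{2}$ ($z{\left(y \right)} = \left(y^{2} + y^{2}\right) + y^{2} = 2 y^{2} + y^{2} = 3 y^{2}$)
$z{\left(-1 \right)} - 10 F = 3 \left(-1\right)^{2} - 340 = 3 \cdot 1 - 340 = 3 - 340 = -337$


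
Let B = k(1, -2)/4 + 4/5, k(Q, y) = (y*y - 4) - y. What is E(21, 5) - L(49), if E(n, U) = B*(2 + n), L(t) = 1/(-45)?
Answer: 2693/90 ≈ 29.922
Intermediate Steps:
k(Q, y) = -4 + y**2 - y (k(Q, y) = (y**2 - 4) - y = (-4 + y**2) - y = -4 + y**2 - y)
L(t) = -1/45
B = 13/10 (B = (-4 + (-2)**2 - 1*(-2))/4 + 4/5 = (-4 + 4 + 2)*(1/4) + 4*(1/5) = 2*(1/4) + 4/5 = 1/2 + 4/5 = 13/10 ≈ 1.3000)
E(n, U) = 13/5 + 13*n/10 (E(n, U) = 13*(2 + n)/10 = 13/5 + 13*n/10)
E(21, 5) - L(49) = (13/5 + (13/10)*21) - 1*(-1/45) = (13/5 + 273/10) + 1/45 = 299/10 + 1/45 = 2693/90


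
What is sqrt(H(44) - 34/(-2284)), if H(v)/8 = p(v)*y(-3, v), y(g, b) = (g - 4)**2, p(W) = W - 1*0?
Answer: sqrt(22494240086)/1142 ≈ 131.33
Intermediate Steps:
p(W) = W (p(W) = W + 0 = W)
y(g, b) = (-4 + g)**2
H(v) = 392*v (H(v) = 8*(v*(-4 - 3)**2) = 8*(v*(-7)**2) = 8*(v*49) = 8*(49*v) = 392*v)
sqrt(H(44) - 34/(-2284)) = sqrt(392*44 - 34/(-2284)) = sqrt(17248 - 34*(-1/2284)) = sqrt(17248 + 17/1142) = sqrt(19697233/1142) = sqrt(22494240086)/1142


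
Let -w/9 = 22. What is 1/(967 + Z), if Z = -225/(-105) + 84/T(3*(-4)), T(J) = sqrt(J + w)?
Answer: 29680/28765189 + 49*I*sqrt(210)/115060756 ≈ 0.0010318 + 6.1713e-6*I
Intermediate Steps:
w = -198 (w = -9*22 = -198)
T(J) = sqrt(-198 + J) (T(J) = sqrt(J - 198) = sqrt(-198 + J))
Z = 15/7 - 2*I*sqrt(210)/5 (Z = -225/(-105) + 84/(sqrt(-198 + 3*(-4))) = -225*(-1/105) + 84/(sqrt(-198 - 12)) = 15/7 + 84/(sqrt(-210)) = 15/7 + 84/((I*sqrt(210))) = 15/7 + 84*(-I*sqrt(210)/210) = 15/7 - 2*I*sqrt(210)/5 ≈ 2.1429 - 5.7965*I)
1/(967 + Z) = 1/(967 + (15/7 - 2*I*sqrt(210)/5)) = 1/(6784/7 - 2*I*sqrt(210)/5)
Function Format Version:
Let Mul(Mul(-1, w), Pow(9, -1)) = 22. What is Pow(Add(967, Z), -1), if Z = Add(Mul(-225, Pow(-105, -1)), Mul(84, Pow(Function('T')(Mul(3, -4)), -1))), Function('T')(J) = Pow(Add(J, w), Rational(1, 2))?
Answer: Add(Rational(29680, 28765189), Mul(Rational(49, 115060756), I, Pow(210, Rational(1, 2)))) ≈ Add(0.0010318, Mul(6.1713e-6, I))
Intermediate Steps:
w = -198 (w = Mul(-9, 22) = -198)
Function('T')(J) = Pow(Add(-198, J), Rational(1, 2)) (Function('T')(J) = Pow(Add(J, -198), Rational(1, 2)) = Pow(Add(-198, J), Rational(1, 2)))
Z = Add(Rational(15, 7), Mul(Rational(-2, 5), I, Pow(210, Rational(1, 2)))) (Z = Add(Mul(-225, Pow(-105, -1)), Mul(84, Pow(Pow(Add(-198, Mul(3, -4)), Rational(1, 2)), -1))) = Add(Mul(-225, Rational(-1, 105)), Mul(84, Pow(Pow(Add(-198, -12), Rational(1, 2)), -1))) = Add(Rational(15, 7), Mul(84, Pow(Pow(-210, Rational(1, 2)), -1))) = Add(Rational(15, 7), Mul(84, Pow(Mul(I, Pow(210, Rational(1, 2))), -1))) = Add(Rational(15, 7), Mul(84, Mul(Rational(-1, 210), I, Pow(210, Rational(1, 2))))) = Add(Rational(15, 7), Mul(Rational(-2, 5), I, Pow(210, Rational(1, 2)))) ≈ Add(2.1429, Mul(-5.7965, I)))
Pow(Add(967, Z), -1) = Pow(Add(967, Add(Rational(15, 7), Mul(Rational(-2, 5), I, Pow(210, Rational(1, 2))))), -1) = Pow(Add(Rational(6784, 7), Mul(Rational(-2, 5), I, Pow(210, Rational(1, 2)))), -1)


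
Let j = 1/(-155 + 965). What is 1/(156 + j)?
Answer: 810/126361 ≈ 0.0064102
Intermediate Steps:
j = 1/810 ≈ 0.0012346
1/(156 + j) = 1/(156 + 1/810) = 1/(126361/810) = 810/126361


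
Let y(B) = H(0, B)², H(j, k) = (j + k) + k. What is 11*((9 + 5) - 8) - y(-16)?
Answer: -958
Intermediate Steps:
H(j, k) = j + 2*k
y(B) = 4*B² (y(B) = (0 + 2*B)² = (2*B)² = 4*B²)
11*((9 + 5) - 8) - y(-16) = 11*((9 + 5) - 8) - 4*(-16)² = 11*(14 - 8) - 4*256 = 11*6 - 1*1024 = 66 - 1024 = -958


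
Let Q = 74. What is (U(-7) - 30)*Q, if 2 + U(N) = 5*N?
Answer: -4958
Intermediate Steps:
U(N) = -2 + 5*N
(U(-7) - 30)*Q = ((-2 + 5*(-7)) - 30)*74 = ((-2 - 35) - 30)*74 = (-37 - 30)*74 = -67*74 = -4958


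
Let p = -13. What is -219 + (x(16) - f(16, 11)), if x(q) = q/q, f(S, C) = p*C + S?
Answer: -91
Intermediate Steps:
f(S, C) = S - 13*C (f(S, C) = -13*C + S = S - 13*C)
x(q) = 1
-219 + (x(16) - f(16, 11)) = -219 + (1 - (16 - 13*11)) = -219 + (1 - (16 - 143)) = -219 + (1 - 1*(-127)) = -219 + (1 + 127) = -219 + 128 = -91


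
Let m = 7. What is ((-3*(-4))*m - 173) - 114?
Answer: -203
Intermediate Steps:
((-3*(-4))*m - 173) - 114 = (-3*(-4)*7 - 173) - 114 = (12*7 - 173) - 114 = (84 - 173) - 114 = -89 - 114 = -203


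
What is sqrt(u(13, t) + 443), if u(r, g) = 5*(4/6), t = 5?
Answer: sqrt(4017)/3 ≈ 21.127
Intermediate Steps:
u(r, g) = 10/3 (u(r, g) = 5*(4*(1/6)) = 5*(2/3) = 10/3)
sqrt(u(13, t) + 443) = sqrt(10/3 + 443) = sqrt(1339/3) = sqrt(4017)/3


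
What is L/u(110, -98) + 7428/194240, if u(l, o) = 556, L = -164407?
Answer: -1995642857/6749840 ≈ -295.66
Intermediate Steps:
L/u(110, -98) + 7428/194240 = -164407/556 + 7428/194240 = -164407*1/556 + 7428*(1/194240) = -164407/556 + 1857/48560 = -1995642857/6749840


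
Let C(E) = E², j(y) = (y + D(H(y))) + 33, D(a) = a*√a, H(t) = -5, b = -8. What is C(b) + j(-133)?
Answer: -36 - 5*I*√5 ≈ -36.0 - 11.18*I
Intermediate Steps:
D(a) = a^(3/2)
j(y) = 33 + y - 5*I*√5 (j(y) = (y + (-5)^(3/2)) + 33 = (y - 5*I*√5) + 33 = 33 + y - 5*I*√5)
C(b) + j(-133) = (-8)² + (33 - 133 - 5*I*√5) = 64 + (-100 - 5*I*√5) = -36 - 5*I*√5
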